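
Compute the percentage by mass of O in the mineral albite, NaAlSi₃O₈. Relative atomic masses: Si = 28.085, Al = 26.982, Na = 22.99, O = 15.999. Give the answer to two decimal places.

Formula mass = 1×22.99 + 1×26.982 + 3×28.085 + 8×15.999 = 262.219 g/mol, of which 127.992 g is O.
So O makes up 127.992/262.219 = 0.4881 of the mass, i.e. 48.81%.

48.81 mass %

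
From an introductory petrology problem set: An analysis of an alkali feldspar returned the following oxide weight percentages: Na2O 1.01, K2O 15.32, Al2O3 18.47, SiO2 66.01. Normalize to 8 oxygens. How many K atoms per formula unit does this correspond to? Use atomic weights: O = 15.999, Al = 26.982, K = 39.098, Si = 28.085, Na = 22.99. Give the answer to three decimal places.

0.891 K apfu

1.01 wt% Na2O ÷ 61.979 g/mol = 0.01630 mol, giving 0.03260 Na and 0.01630 O.
15.32 wt% K2O ÷ 94.195 g/mol = 0.16264 mol, giving 0.32528 K and 0.16264 O.
18.47 wt% Al2O3 ÷ 101.961 g/mol = 0.18115 mol, giving 0.36230 Al and 0.54345 O.
66.01 wt% SiO2 ÷ 60.083 g/mol = 1.09865 mol, giving 1.09865 Si and 2.19730 O.
Oxygen sums to 2.91969; scaling by 8/2.91969 = 2.74002 puts the formula on 8 O.
K: 0.32528 × 2.74002 = 0.891 atoms per formula unit.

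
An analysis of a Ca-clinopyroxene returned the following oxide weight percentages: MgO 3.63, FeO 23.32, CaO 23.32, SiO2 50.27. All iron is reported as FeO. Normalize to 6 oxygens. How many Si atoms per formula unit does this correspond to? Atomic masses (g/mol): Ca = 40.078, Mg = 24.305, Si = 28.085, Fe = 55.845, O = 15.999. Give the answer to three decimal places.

2.005 Si apfu

3.63 wt% MgO ÷ 40.304 g/mol = 0.09007 mol, giving 0.09007 Mg and 0.09007 O.
23.32 wt% FeO ÷ 71.844 g/mol = 0.32459 mol, giving 0.32459 Fe and 0.32459 O.
23.32 wt% CaO ÷ 56.077 g/mol = 0.41586 mol, giving 0.41586 Ca and 0.41586 O.
50.27 wt% SiO2 ÷ 60.083 g/mol = 0.83668 mol, giving 0.83668 Si and 1.67336 O.
Oxygen sums to 2.50388; scaling by 6/2.50388 = 2.39628 puts the formula on 6 O.
Si: 0.83668 × 2.39628 = 2.005 atoms per formula unit.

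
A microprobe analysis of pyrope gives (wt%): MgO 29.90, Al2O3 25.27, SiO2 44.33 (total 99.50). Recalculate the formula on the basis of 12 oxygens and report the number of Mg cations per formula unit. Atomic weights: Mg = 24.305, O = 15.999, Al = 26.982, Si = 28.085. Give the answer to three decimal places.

3.007 Mg apfu

MgO (M=40.304): mol = 0.74186; Mg = 0.74186, O = 0.74186.
Al2O3 (M=101.961): mol = 0.24784; Al = 0.49568, O = 0.74352.
SiO2 (M=60.083): mol = 0.73781; Si = 0.73781, O = 1.47562.
ΣO = 2.96100; factor = 12/ΣO = 4.05268.
Mg apfu = 0.74186 × 4.05268 = 3.007.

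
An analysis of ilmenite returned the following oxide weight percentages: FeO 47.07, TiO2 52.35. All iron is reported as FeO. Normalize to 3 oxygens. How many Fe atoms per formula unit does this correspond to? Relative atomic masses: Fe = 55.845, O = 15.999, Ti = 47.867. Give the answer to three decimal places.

1.000 Fe apfu

FeO: 47.07/71.844 = 0.65517 mol → 0.65517 mol Fe, 0.65517 mol O.
TiO2: 52.35/79.865 = 0.65548 mol → 0.65548 mol Ti, 1.31096 mol O.
Total oxygen = 1.96613 mol. Normalization factor = 3/1.96613 = 1.52584.
Fe per 3 O = 0.65517 × 1.52584 = 1.000.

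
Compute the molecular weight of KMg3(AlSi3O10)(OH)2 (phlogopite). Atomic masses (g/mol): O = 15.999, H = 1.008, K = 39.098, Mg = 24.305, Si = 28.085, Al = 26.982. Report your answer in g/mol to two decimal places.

417.25 g/mol

M = 1(39.098) + 3(24.305) + 1(26.982) + 3(28.085) + 12(15.999) + 2(1.008)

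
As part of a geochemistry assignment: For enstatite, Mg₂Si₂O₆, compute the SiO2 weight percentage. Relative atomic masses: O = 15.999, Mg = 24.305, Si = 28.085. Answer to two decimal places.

M(Mg₂Si₂O₆) = 200.774 g/mol; M(SiO2) = 60.083 g/mol.
Moles SiO2 per formula unit = 2 Si ÷ 1 = 2.0000.
SiO2 fraction = (2.0000 × 60.083) / 200.774 = 120.166/200.774 = 0.5985.

59.85 wt%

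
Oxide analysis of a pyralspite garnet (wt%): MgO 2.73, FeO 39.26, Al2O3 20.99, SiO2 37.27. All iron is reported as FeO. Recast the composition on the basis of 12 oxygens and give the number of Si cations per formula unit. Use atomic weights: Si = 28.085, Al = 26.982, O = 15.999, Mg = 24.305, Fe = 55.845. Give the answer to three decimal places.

3.011 Si apfu

MgO (M=40.304): mol = 0.06774; Mg = 0.06774, O = 0.06774.
FeO (M=71.844): mol = 0.54646; Fe = 0.54646, O = 0.54646.
Al2O3 (M=101.961): mol = 0.20586; Al = 0.41172, O = 0.61758.
SiO2 (M=60.083): mol = 0.62031; Si = 0.62031, O = 1.24062.
ΣO = 2.47240; factor = 12/ΣO = 4.85358.
Si apfu = 0.62031 × 4.85358 = 3.011.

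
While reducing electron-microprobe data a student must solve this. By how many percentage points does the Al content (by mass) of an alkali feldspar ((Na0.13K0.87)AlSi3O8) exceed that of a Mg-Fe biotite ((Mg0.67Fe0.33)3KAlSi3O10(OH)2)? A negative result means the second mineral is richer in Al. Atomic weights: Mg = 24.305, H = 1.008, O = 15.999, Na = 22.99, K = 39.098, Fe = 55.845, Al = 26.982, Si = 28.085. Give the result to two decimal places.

3.75 percentage points

Al in (Na0.13K0.87)AlSi3O8: molar mass 276.233 g/mol; 1×26.982 = 26.982 g → 9.77 wt%.
Al in (Mg0.67Fe0.33)3KAlSi3O10(OH)2: molar mass 448.479 g/mol; 1×26.982 = 26.982 g → 6.02 wt%.
Difference = 9.77 − 6.02 = 3.75 percentage points.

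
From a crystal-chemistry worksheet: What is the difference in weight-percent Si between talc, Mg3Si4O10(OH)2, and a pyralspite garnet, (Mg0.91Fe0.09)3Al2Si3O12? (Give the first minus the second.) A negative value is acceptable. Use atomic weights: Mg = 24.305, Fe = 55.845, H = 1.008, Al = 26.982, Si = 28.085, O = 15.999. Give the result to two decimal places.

M(Mg3Si4O10(OH)2) = 379.259 g/mol, so wt% Si = 112.340/379.259 × 100 = 29.62%.
M((Mg0.91Fe0.09)3Al2Si3O12) = 411.638 g/mol, so wt% Si = 84.255/411.638 × 100 = 20.47%.
29.62 − 20.47 = 9.15 pp.

9.15 percentage points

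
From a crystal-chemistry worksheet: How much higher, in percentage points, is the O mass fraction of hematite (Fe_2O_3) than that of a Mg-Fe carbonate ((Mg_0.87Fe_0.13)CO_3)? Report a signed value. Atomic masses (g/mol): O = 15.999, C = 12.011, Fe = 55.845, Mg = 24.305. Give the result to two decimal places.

First mineral: 47.997 g O in 159.687 g formula = 30.06 wt% O.
Second mineral: 47.997 g O in 88.413 g formula = 54.29 wt% O.
30.06% − 54.29% gives a difference of -24.23 percentage points.

-24.23 percentage points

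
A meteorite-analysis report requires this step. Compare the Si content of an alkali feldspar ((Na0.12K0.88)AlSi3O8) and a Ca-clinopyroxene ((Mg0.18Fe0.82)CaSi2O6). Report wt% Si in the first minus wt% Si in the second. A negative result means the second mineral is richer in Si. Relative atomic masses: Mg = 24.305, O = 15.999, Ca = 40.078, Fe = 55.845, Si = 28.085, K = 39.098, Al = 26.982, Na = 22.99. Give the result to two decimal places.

7.31 percentage points

First mineral: 84.255 g Si in 276.394 g formula = 30.48 wt% Si.
Second mineral: 56.170 g Si in 242.410 g formula = 23.17 wt% Si.
30.48% − 23.17% gives a difference of 7.31 percentage points.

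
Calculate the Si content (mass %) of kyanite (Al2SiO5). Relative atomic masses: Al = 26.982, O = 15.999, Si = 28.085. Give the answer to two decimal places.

M(Al2SiO5) = 162.044 g/mol.
Si contributes 1 × 28.085 = 28.085 g per mole.
28.085/162.044 = 0.1733 → 17.33%.

17.33 mass %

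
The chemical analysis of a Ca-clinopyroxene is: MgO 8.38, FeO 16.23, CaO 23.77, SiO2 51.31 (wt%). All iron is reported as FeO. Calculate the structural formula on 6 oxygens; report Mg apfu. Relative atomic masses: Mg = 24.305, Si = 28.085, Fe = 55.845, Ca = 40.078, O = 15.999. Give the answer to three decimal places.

MgO: 8.38/40.304 = 0.20792 mol → 0.20792 mol Mg, 0.20792 mol O.
FeO: 16.23/71.844 = 0.22591 mol → 0.22591 mol Fe, 0.22591 mol O.
CaO: 23.77/56.077 = 0.42388 mol → 0.42388 mol Ca, 0.42388 mol O.
SiO2: 51.31/60.083 = 0.85399 mol → 0.85399 mol Si, 1.70798 mol O.
Total oxygen = 2.56569 mol. Normalization factor = 6/2.56569 = 2.33855.
Mg per 6 O = 0.20792 × 2.33855 = 0.486.

0.486 Mg apfu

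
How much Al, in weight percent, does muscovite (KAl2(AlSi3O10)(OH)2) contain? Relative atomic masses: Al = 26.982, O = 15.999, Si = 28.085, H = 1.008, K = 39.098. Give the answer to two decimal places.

Molar mass of KAl2(AlSi3O10)(OH)2: 1·39.098 + 3·26.982 + 3·28.085 + 12·15.999 + 2·1.008 = 398.303 g/mol.
Mass of Al per formula unit: 3 × 26.982 = 80.946 g.
Weight fraction Al = 80.946 / 398.303 = 0.2032.

20.32 weight percent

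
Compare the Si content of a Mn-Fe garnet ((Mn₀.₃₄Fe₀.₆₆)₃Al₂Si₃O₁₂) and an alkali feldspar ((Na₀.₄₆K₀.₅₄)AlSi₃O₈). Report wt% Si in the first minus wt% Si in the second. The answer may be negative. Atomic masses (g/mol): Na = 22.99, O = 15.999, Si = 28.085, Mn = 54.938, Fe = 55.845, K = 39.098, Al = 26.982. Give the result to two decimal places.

-14.14 percentage points

Si in (Mn₀.₃₄Fe₀.₆₆)₃Al₂Si₃O₁₂: molar mass 496.817 g/mol; 3×28.085 = 84.255 g → 16.96 wt%.
Si in (Na₀.₄₆K₀.₅₄)AlSi₃O₈: molar mass 270.917 g/mol; 3×28.085 = 84.255 g → 31.10 wt%.
Difference = 16.96 − 31.10 = -14.14 percentage points.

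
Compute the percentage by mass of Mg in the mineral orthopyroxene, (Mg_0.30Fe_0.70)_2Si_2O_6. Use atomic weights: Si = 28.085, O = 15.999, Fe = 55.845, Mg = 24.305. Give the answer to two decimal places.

5.95 weight percent

M((Mg_0.30Fe_0.70)_2Si_2O_6) = 244.930 g/mol.
Mg contributes 0.60 × 24.305 = 14.583 g per mole.
14.583/244.930 = 0.0595 → 5.95%.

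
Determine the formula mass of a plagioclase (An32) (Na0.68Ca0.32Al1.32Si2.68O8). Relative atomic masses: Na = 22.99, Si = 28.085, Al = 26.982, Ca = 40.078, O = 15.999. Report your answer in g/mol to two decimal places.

267.33 g/mol

M = 0.68·22.99 + 0.32·40.078 + 1.32·26.982 + 2.68·28.085 + 8·15.999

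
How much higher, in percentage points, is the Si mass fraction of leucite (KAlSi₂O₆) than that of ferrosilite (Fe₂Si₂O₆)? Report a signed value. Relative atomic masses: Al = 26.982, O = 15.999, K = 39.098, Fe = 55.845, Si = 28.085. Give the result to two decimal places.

4.45 percentage points

Si in KAlSi₂O₆: molar mass 218.244 g/mol; 2×28.085 = 56.170 g → 25.74 wt%.
Si in Fe₂Si₂O₆: molar mass 263.854 g/mol; 2×28.085 = 56.170 g → 21.29 wt%.
Difference = 25.74 − 21.29 = 4.45 percentage points.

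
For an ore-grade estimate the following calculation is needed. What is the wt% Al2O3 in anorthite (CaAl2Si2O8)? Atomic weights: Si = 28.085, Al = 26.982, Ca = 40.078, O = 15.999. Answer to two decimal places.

M(CaAl2Si2O8) = 278.204 g/mol; M(Al2O3) = 101.961 g/mol.
Moles Al2O3 per formula unit = 2 Al ÷ 2 = 1.0000.
Al2O3 fraction = (1.0000 × 101.961) / 278.204 = 101.961/278.204 = 0.3665.

36.65 wt%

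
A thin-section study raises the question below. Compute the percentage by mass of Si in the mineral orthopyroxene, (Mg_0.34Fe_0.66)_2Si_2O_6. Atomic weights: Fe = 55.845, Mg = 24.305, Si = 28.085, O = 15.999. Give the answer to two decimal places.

23.17 wt%

Molar mass of (Mg_0.34Fe_0.66)_2Si_2O_6: 0.68·24.305 + 1.32·55.845 + 2·28.085 + 6·15.999 = 242.407 g/mol.
Mass of Si per formula unit: 2 × 28.085 = 56.170 g.
Weight fraction Si = 56.170 / 242.407 = 0.2317.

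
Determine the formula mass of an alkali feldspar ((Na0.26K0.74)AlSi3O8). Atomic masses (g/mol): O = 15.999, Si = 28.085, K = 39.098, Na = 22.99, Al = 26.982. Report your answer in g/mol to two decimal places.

274.14 g/mol

M = 0.26×22.99 + 0.74×39.098 + 1×26.982 + 3×28.085 + 8×15.999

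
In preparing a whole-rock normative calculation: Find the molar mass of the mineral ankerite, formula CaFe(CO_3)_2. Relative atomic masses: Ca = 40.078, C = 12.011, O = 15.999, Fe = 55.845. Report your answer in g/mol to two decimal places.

Ca: 1 × 40.078 = 40.0780
Fe: 1 × 55.845 = 55.8450
C: 2 × 12.011 = 24.0220
O: 6 × 15.999 = 95.9940
Summing the contributions gives the formula mass.

215.94 g/mol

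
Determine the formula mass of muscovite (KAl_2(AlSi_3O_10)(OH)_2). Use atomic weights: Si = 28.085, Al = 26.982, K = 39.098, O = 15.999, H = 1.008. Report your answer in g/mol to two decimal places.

M = 1×39.098 + 3×26.982 + 3×28.085 + 12×15.999 + 2×1.008

398.30 g/mol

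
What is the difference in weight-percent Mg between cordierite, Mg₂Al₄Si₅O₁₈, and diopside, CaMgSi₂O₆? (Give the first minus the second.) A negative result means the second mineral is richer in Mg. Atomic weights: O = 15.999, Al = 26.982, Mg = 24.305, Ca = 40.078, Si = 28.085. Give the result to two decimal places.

-2.91 percentage points

First mineral: 48.610 g Mg in 584.945 g formula = 8.31 wt% Mg.
Second mineral: 24.305 g Mg in 216.547 g formula = 11.22 wt% Mg.
8.31% − 11.22% gives a difference of -2.91 percentage points.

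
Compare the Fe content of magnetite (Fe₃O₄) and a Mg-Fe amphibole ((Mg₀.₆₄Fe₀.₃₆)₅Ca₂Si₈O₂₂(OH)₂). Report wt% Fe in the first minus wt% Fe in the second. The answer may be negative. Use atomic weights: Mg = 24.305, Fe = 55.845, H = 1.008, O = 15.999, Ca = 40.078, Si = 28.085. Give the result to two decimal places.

M(Fe₃O₄) = 231.531 g/mol, so wt% Fe = 167.535/231.531 × 100 = 72.36%.
M((Mg₀.₆₄Fe₀.₃₆)₅Ca₂Si₈O₂₂(OH)₂) = 869.125 g/mol, so wt% Fe = 100.521/869.125 × 100 = 11.57%.
72.36 − 11.57 = 60.79 pp.

60.79 percentage points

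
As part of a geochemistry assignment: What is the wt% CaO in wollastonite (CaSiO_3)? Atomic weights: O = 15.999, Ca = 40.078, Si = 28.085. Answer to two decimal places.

48.28 wt%

M(CaSiO_3) = 116.160 g/mol; M(CaO) = 56.077 g/mol.
Moles CaO per formula unit = 1 Ca ÷ 1 = 1.0000.
CaO fraction = (1.0000 × 56.077) / 116.160 = 56.077/116.160 = 0.4828.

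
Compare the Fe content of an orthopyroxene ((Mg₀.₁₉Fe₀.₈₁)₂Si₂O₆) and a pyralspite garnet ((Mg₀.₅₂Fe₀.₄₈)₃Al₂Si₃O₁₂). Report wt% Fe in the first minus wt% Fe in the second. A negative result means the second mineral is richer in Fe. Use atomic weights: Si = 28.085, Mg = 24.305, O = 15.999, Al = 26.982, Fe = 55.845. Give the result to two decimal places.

Fe in (Mg₀.₁₉Fe₀.₈₁)₂Si₂O₆: molar mass 251.869 g/mol; 1.62×55.845 = 90.469 g → 35.92 wt%.
Fe in (Mg₀.₅₂Fe₀.₄₈)₃Al₂Si₃O₁₂: molar mass 448.540 g/mol; 1.44×55.845 = 80.417 g → 17.93 wt%.
Difference = 35.92 − 17.93 = 17.99 percentage points.

17.99 percentage points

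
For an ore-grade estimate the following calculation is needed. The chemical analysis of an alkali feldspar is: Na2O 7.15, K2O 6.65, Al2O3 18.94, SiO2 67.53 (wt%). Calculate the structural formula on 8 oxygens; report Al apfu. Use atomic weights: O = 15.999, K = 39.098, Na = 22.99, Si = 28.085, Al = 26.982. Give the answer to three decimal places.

0.994 Al apfu

Na2O (M=61.979): mol = 0.11536; Na = 0.23072, O = 0.11536.
K2O (M=94.195): mol = 0.07060; K = 0.14120, O = 0.07060.
Al2O3 (M=101.961): mol = 0.18576; Al = 0.37152, O = 0.55728.
SiO2 (M=60.083): mol = 1.12395; Si = 1.12395, O = 2.24790.
ΣO = 2.99114; factor = 8/ΣO = 2.67457.
Al apfu = 0.37152 × 2.67457 = 0.994.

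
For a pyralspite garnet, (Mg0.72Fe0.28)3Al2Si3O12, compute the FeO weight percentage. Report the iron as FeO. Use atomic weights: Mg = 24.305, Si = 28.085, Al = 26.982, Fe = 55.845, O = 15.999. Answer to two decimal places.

M((Mg0.72Fe0.28)3Al2Si3O12) = 429.616 g/mol; M(FeO) = 71.844 g/mol.
Moles FeO per formula unit = 0.84 Fe ÷ 1 = 0.8400.
FeO fraction = (0.8400 × 71.844) / 429.616 = 60.349/429.616 = 0.1405.

14.05 wt%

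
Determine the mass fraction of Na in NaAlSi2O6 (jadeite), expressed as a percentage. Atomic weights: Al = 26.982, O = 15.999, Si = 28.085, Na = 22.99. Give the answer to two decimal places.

Formula mass = 1*22.99 + 1*26.982 + 2*28.085 + 6*15.999 = 202.136 g/mol, of which 22.990 g is Na.
So Na makes up 22.990/202.136 = 0.1137 of the mass, i.e. 11.37%.

11.37 weight percent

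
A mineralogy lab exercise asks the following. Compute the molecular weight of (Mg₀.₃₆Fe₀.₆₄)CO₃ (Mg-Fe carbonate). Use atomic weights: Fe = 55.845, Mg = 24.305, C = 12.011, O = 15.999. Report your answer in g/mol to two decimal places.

104.50 g/mol

The formula mass is the sum 0.36*24.305 + 0.64*55.845 + 1*12.011 + 3*15.999.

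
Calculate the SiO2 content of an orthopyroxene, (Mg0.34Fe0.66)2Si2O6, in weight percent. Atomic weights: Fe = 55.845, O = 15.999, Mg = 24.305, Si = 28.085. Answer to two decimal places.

Formula mass = 242.407 g/mol.
2 Si → 2.0000 mol SiO2 per formula unit; M(SiO2) = 60.083, so SiO2 mass = 120.166 g.
120.166/242.407 × 100 = 49.57 wt%.

49.57 wt%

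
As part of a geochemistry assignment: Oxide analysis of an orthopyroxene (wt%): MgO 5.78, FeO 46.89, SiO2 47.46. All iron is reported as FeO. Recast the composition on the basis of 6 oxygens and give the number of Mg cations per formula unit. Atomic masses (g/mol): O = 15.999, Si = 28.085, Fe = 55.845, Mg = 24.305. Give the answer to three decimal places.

MgO (M=40.304): mol = 0.14341; Mg = 0.14341, O = 0.14341.
FeO (M=71.844): mol = 0.65266; Fe = 0.65266, O = 0.65266.
SiO2 (M=60.083): mol = 0.78991; Si = 0.78991, O = 1.57982.
ΣO = 2.37589; factor = 6/ΣO = 2.52537.
Mg apfu = 0.14341 × 2.52537 = 0.362.

0.362 Mg apfu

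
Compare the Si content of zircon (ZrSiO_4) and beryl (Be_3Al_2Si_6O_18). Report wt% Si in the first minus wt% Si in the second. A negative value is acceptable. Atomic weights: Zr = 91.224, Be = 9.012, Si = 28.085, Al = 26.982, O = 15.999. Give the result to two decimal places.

First mineral: 28.085 g Si in 183.305 g formula = 15.32 wt% Si.
Second mineral: 168.510 g Si in 537.492 g formula = 31.35 wt% Si.
15.32% − 31.35% gives a difference of -16.03 percentage points.

-16.03 percentage points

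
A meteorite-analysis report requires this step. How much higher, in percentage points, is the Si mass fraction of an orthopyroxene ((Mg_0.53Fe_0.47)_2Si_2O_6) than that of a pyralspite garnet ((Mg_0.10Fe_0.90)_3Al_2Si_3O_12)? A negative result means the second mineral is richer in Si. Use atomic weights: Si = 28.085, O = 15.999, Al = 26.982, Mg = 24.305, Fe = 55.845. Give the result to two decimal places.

7.12 percentage points

Si in (Mg_0.53Fe_0.47)_2Si_2O_6: molar mass 230.422 g/mol; 2×28.085 = 56.170 g → 24.38 wt%.
Si in (Mg_0.10Fe_0.90)_3Al_2Si_3O_12: molar mass 488.280 g/mol; 3×28.085 = 84.255 g → 17.26 wt%.
Difference = 24.38 − 17.26 = 7.12 percentage points.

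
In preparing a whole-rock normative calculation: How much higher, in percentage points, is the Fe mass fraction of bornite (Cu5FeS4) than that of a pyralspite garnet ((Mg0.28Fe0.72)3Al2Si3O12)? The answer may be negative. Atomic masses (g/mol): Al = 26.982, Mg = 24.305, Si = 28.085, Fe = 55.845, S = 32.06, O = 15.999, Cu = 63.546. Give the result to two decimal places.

-14.47 percentage points

First mineral: 55.845 g Fe in 501.815 g formula = 11.13 wt% Fe.
Second mineral: 120.625 g Fe in 471.248 g formula = 25.60 wt% Fe.
11.13% − 25.60% gives a difference of -14.47 percentage points.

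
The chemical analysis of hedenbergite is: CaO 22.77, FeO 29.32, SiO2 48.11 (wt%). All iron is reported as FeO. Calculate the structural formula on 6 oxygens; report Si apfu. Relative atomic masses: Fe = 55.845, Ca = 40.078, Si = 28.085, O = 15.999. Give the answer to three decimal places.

22.77 wt% CaO ÷ 56.077 g/mol = 0.40605 mol, giving 0.40605 Ca and 0.40605 O.
29.32 wt% FeO ÷ 71.844 g/mol = 0.40811 mol, giving 0.40811 Fe and 0.40811 O.
48.11 wt% SiO2 ÷ 60.083 g/mol = 0.80073 mol, giving 0.80073 Si and 1.60146 O.
Oxygen sums to 2.41562; scaling by 6/2.41562 = 2.48383 puts the formula on 6 O.
Si: 0.80073 × 2.48383 = 1.989 atoms per formula unit.

1.989 Si apfu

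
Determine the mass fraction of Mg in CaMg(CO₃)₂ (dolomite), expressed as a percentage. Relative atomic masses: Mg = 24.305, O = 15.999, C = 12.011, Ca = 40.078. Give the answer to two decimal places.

13.18 weight percent

Formula mass = 1*40.078 + 1*24.305 + 2*12.011 + 6*15.999 = 184.399 g/mol, of which 24.305 g is Mg.
So Mg makes up 24.305/184.399 = 0.1318 of the mass, i.e. 13.18%.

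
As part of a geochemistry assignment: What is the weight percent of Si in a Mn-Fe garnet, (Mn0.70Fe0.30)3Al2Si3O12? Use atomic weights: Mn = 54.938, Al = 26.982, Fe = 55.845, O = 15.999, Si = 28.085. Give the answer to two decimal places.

16.99 weight percent

Formula mass = 2.10*54.938 + 0.90*55.845 + 2*26.982 + 3*28.085 + 12*15.999 = 495.837 g/mol, of which 84.255 g is Si.
So Si makes up 84.255/495.837 = 0.1699 of the mass, i.e. 16.99%.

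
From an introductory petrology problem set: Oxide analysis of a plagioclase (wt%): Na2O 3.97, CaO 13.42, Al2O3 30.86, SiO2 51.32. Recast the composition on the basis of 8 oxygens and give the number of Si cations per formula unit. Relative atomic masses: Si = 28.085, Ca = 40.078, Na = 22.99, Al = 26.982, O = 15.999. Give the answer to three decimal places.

2.340 Si apfu

Na2O: 3.97/61.979 = 0.06405 mol → 0.12810 mol Na, 0.06405 mol O.
CaO: 13.42/56.077 = 0.23931 mol → 0.23931 mol Ca, 0.23931 mol O.
Al2O3: 30.86/101.961 = 0.30266 mol → 0.60532 mol Al, 0.90798 mol O.
SiO2: 51.32/60.083 = 0.85415 mol → 0.85415 mol Si, 1.70830 mol O.
Total oxygen = 2.91964 mol. Normalization factor = 8/2.91964 = 2.74006.
Si per 8 O = 0.85415 × 2.74006 = 2.340.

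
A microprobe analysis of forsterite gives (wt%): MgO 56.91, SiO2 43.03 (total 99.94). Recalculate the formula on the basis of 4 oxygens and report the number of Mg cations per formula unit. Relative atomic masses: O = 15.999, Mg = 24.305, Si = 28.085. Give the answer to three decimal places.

MgO (M=40.304): mol = 1.41202; Mg = 1.41202, O = 1.41202.
SiO2 (M=60.083): mol = 0.71618; Si = 0.71618, O = 1.43236.
ΣO = 2.84438; factor = 4/ΣO = 1.40628.
Mg apfu = 1.41202 × 1.40628 = 1.986.

1.986 Mg apfu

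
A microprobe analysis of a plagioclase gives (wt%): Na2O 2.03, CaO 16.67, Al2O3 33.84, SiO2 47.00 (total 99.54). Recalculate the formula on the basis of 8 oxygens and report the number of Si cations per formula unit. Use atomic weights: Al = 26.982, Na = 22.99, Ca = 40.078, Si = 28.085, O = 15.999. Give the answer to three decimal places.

2.03 wt% Na2O ÷ 61.979 g/mol = 0.03275 mol, giving 0.06550 Na and 0.03275 O.
16.67 wt% CaO ÷ 56.077 g/mol = 0.29727 mol, giving 0.29727 Ca and 0.29727 O.
33.84 wt% Al2O3 ÷ 101.961 g/mol = 0.33189 mol, giving 0.66378 Al and 0.99567 O.
47.00 wt% SiO2 ÷ 60.083 g/mol = 0.78225 mol, giving 0.78225 Si and 1.56450 O.
Oxygen sums to 2.89019; scaling by 8/2.89019 = 2.76798 puts the formula on 8 O.
Si: 0.78225 × 2.76798 = 2.165 atoms per formula unit.

2.165 Si apfu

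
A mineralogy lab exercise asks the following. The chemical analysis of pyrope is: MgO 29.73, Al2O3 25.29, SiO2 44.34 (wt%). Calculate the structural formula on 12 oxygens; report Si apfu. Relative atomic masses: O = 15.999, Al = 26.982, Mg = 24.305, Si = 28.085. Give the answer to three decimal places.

2.994 Si apfu

MgO (M=40.304): mol = 0.73764; Mg = 0.73764, O = 0.73764.
Al2O3 (M=101.961): mol = 0.24804; Al = 0.49608, O = 0.74412.
SiO2 (M=60.083): mol = 0.73798; Si = 0.73798, O = 1.47596.
ΣO = 2.95772; factor = 12/ΣO = 4.05718.
Si apfu = 0.73798 × 4.05718 = 2.994.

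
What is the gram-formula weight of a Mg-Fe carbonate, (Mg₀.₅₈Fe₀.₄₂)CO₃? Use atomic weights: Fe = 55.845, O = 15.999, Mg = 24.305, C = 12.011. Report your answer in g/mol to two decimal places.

M = 0.58×24.305 + 0.42×55.845 + 1×12.011 + 3×15.999

97.56 g/mol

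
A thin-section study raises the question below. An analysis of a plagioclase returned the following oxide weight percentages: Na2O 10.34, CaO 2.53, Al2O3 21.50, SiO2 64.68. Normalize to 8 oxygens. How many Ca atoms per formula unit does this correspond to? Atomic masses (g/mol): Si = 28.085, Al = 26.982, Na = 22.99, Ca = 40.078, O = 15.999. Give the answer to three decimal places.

Na2O (M=61.979): mol = 0.16683; Na = 0.33366, O = 0.16683.
CaO (M=56.077): mol = 0.04512; Ca = 0.04512, O = 0.04512.
Al2O3 (M=101.961): mol = 0.21086; Al = 0.42172, O = 0.63258.
SiO2 (M=60.083): mol = 1.07651; Si = 1.07651, O = 2.15302.
ΣO = 2.99755; factor = 8/ΣO = 2.66885.
Ca apfu = 0.04512 × 2.66885 = 0.120.

0.120 Ca apfu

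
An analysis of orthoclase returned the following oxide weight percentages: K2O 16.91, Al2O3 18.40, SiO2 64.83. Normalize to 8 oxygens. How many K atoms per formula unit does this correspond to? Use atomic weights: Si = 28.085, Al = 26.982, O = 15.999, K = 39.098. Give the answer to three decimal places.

0.998 K apfu

K2O: 16.91/94.195 = 0.17952 mol → 0.35904 mol K, 0.17952 mol O.
Al2O3: 18.40/101.961 = 0.18046 mol → 0.36092 mol Al, 0.54138 mol O.
SiO2: 64.83/60.083 = 1.07901 mol → 1.07901 mol Si, 2.15802 mol O.
Total oxygen = 2.87892 mol. Normalization factor = 8/2.87892 = 2.77882.
K per 8 O = 0.35904 × 2.77882 = 0.998.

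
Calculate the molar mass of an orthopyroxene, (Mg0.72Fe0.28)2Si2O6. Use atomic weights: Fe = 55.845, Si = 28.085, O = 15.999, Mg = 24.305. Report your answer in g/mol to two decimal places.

M = 1.44(24.305) + 0.56(55.845) + 2(28.085) + 6(15.999)

218.44 g/mol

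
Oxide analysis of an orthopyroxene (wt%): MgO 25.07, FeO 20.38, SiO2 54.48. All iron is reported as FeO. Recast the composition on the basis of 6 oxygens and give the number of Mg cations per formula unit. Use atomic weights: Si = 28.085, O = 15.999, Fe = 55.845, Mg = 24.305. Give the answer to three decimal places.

MgO (M=40.304): mol = 0.62202; Mg = 0.62202, O = 0.62202.
FeO (M=71.844): mol = 0.28367; Fe = 0.28367, O = 0.28367.
SiO2 (M=60.083): mol = 0.90675; Si = 0.90675, O = 1.81350.
ΣO = 2.71919; factor = 6/ΣO = 2.20654.
Mg apfu = 0.62202 × 2.20654 = 1.373.

1.373 Mg apfu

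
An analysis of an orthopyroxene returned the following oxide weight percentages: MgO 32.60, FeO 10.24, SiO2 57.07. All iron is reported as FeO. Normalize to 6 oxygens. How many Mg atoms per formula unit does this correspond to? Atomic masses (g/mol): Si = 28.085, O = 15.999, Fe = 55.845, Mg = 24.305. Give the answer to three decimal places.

MgO: 32.60/40.304 = 0.80885 mol → 0.80885 mol Mg, 0.80885 mol O.
FeO: 10.24/71.844 = 0.14253 mol → 0.14253 mol Fe, 0.14253 mol O.
SiO2: 57.07/60.083 = 0.94985 mol → 0.94985 mol Si, 1.89970 mol O.
Total oxygen = 2.85108 mol. Normalization factor = 6/2.85108 = 2.10447.
Mg per 6 O = 0.80885 × 2.10447 = 1.702.

1.702 Mg apfu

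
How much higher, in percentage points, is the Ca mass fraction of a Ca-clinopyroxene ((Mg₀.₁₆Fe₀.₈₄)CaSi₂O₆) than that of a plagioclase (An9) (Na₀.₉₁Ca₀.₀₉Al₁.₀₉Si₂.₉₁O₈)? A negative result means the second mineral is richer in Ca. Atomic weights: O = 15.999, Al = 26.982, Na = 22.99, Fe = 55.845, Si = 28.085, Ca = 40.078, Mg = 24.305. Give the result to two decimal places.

15.12 percentage points

First mineral: 40.078 g Ca in 243.041 g formula = 16.49 wt% Ca.
Second mineral: 3.607 g Ca in 263.658 g formula = 1.37 wt% Ca.
16.49% − 1.37% gives a difference of 15.12 percentage points.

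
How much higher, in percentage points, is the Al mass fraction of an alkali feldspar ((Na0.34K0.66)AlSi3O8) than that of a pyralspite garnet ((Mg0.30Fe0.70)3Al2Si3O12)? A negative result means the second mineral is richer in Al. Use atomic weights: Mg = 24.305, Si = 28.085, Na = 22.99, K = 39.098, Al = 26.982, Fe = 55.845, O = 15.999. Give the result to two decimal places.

-1.61 percentage points

Al in (Na0.34K0.66)AlSi3O8: molar mass 272.850 g/mol; 1×26.982 = 26.982 g → 9.89 wt%.
Al in (Mg0.30Fe0.70)3Al2Si3O12: molar mass 469.356 g/mol; 2×26.982 = 53.964 g → 11.50 wt%.
Difference = 9.89 − 11.50 = -1.61 percentage points.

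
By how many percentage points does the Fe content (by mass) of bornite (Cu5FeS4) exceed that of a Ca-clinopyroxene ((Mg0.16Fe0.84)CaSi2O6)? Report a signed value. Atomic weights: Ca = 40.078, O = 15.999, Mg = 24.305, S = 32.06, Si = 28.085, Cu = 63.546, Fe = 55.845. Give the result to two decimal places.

Fe in Cu5FeS4: molar mass 501.815 g/mol; 1×55.845 = 55.845 g → 11.13 wt%.
Fe in (Mg0.16Fe0.84)CaSi2O6: molar mass 243.041 g/mol; 0.84×55.845 = 46.910 g → 19.30 wt%.
Difference = 11.13 − 19.30 = -8.17 percentage points.

-8.17 percentage points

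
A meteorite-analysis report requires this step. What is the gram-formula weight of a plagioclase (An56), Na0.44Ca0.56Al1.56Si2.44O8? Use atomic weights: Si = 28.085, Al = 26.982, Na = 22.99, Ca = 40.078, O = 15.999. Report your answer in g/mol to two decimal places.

271.17 g/mol

Na: 0.44 × 22.99 = 10.1156
Ca: 0.56 × 40.078 = 22.4437
Al: 1.56 × 26.982 = 42.0919
Si: 2.44 × 28.085 = 68.5274
O: 8 × 15.999 = 127.9920
Summing the contributions gives the formula mass.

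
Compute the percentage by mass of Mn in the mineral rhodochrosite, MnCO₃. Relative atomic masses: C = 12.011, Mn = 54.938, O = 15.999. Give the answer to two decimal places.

M(MnCO₃) = 114.946 g/mol.
Mn contributes 1 × 54.938 = 54.938 g per mole.
54.938/114.946 = 0.4779 → 47.79%.

47.79 weight percent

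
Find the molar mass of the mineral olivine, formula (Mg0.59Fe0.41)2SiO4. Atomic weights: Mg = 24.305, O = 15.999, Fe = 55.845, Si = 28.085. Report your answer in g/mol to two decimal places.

M = 1.18·24.305 + 0.82·55.845 + 1·28.085 + 4·15.999

166.55 g/mol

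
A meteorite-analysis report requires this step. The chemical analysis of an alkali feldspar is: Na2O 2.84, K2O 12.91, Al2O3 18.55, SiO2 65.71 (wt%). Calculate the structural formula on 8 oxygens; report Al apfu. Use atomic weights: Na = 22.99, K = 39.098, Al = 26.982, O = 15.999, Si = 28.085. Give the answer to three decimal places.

0.998 Al apfu

Na2O: 2.84/61.979 = 0.04582 mol → 0.09164 mol Na, 0.04582 mol O.
K2O: 12.91/94.195 = 0.13706 mol → 0.27412 mol K, 0.13706 mol O.
Al2O3: 18.55/101.961 = 0.18193 mol → 0.36386 mol Al, 0.54579 mol O.
SiO2: 65.71/60.083 = 1.09365 mol → 1.09365 mol Si, 2.18730 mol O.
Total oxygen = 2.91597 mol. Normalization factor = 8/2.91597 = 2.74351.
Al per 8 O = 0.36386 × 2.74351 = 0.998.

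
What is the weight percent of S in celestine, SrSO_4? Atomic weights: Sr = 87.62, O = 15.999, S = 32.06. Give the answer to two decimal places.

17.45 mass %

M(SrSO_4) = 183.676 g/mol.
S contributes 1 × 32.06 = 32.060 g per mole.
32.060/183.676 = 0.1745 → 17.45%.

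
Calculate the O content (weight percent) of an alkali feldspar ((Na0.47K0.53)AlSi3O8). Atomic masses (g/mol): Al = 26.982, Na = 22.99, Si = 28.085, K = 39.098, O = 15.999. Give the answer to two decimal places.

47.27 weight percent

M((Na0.47K0.53)AlSi3O8) = 270.756 g/mol.
O contributes 8 × 15.999 = 127.992 g per mole.
127.992/270.756 = 0.4727 → 47.27%.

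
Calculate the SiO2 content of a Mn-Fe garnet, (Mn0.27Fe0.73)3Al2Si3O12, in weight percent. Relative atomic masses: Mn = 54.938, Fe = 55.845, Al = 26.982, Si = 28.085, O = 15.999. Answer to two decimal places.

36.27 wt%

M((Mn0.27Fe0.73)3Al2Si3O12) = 497.007 g/mol; M(SiO2) = 60.083 g/mol.
Moles SiO2 per formula unit = 3 Si ÷ 1 = 3.0000.
SiO2 fraction = (3.0000 × 60.083) / 497.007 = 180.249/497.007 = 0.3627.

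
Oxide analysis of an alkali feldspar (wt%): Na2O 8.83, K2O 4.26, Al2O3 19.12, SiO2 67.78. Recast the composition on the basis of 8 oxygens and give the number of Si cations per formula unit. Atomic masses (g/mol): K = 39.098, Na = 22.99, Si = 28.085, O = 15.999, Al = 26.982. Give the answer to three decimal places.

Na2O: 8.83/61.979 = 0.14247 mol → 0.28494 mol Na, 0.14247 mol O.
K2O: 4.26/94.195 = 0.04523 mol → 0.09046 mol K, 0.04523 mol O.
Al2O3: 19.12/101.961 = 0.18752 mol → 0.37504 mol Al, 0.56256 mol O.
SiO2: 67.78/60.083 = 1.12811 mol → 1.12811 mol Si, 2.25622 mol O.
Total oxygen = 3.00648 mol. Normalization factor = 8/3.00648 = 2.66092.
Si per 8 O = 1.12811 × 2.66092 = 3.002.

3.002 Si apfu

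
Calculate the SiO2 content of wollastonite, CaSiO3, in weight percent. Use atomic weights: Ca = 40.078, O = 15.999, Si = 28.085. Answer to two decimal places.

M(CaSiO3) = 116.160 g/mol; M(SiO2) = 60.083 g/mol.
Moles SiO2 per formula unit = 1 Si ÷ 1 = 1.0000.
SiO2 fraction = (1.0000 × 60.083) / 116.160 = 60.083/116.160 = 0.5172.

51.72 wt%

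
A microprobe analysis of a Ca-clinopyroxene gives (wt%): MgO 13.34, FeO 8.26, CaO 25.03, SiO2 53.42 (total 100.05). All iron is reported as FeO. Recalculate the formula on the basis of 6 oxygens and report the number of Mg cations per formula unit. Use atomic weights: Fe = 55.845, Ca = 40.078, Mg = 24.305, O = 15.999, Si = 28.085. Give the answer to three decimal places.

0.744 Mg apfu

13.34 wt% MgO ÷ 40.304 g/mol = 0.33098 mol, giving 0.33098 Mg and 0.33098 O.
8.26 wt% FeO ÷ 71.844 g/mol = 0.11497 mol, giving 0.11497 Fe and 0.11497 O.
25.03 wt% CaO ÷ 56.077 g/mol = 0.44635 mol, giving 0.44635 Ca and 0.44635 O.
53.42 wt% SiO2 ÷ 60.083 g/mol = 0.88910 mol, giving 0.88910 Si and 1.77820 O.
Oxygen sums to 2.67050; scaling by 6/2.67050 = 2.24677 puts the formula on 6 O.
Mg: 0.33098 × 2.24677 = 0.744 atoms per formula unit.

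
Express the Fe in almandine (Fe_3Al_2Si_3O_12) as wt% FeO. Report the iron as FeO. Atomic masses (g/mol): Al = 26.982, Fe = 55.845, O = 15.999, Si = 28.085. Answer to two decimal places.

43.30 wt%

M(Fe_3Al_2Si_3O_12) = 497.742 g/mol; M(FeO) = 71.844 g/mol.
Moles FeO per formula unit = 3 Fe ÷ 1 = 3.0000.
FeO fraction = (3.0000 × 71.844) / 497.742 = 215.532/497.742 = 0.4330.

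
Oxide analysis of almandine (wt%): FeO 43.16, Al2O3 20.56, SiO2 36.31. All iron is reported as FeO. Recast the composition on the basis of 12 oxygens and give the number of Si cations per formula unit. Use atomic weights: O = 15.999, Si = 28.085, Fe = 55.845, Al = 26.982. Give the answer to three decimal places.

FeO (M=71.844): mol = 0.60075; Fe = 0.60075, O = 0.60075.
Al2O3 (M=101.961): mol = 0.20165; Al = 0.40330, O = 0.60495.
SiO2 (M=60.083): mol = 0.60433; Si = 0.60433, O = 1.20866.
ΣO = 2.41436; factor = 12/ΣO = 4.97026.
Si apfu = 0.60433 × 4.97026 = 3.004.

3.004 Si apfu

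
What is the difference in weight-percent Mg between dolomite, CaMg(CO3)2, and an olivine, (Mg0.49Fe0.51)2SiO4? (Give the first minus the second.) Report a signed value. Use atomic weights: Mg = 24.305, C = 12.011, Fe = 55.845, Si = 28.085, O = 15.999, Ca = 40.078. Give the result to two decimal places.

M(CaMg(CO3)2) = 184.399 g/mol, so wt% Mg = 24.305/184.399 × 100 = 13.18%.
M((Mg0.49Fe0.51)2SiO4) = 172.862 g/mol, so wt% Mg = 23.819/172.862 × 100 = 13.78%.
13.18 − 13.78 = -0.60 pp.

-0.60 percentage points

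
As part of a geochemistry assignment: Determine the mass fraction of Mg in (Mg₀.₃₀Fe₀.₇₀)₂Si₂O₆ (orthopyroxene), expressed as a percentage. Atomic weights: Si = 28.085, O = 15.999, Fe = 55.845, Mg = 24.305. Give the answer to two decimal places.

Formula mass = 0.60*24.305 + 1.40*55.845 + 2*28.085 + 6*15.999 = 244.930 g/mol, of which 14.583 g is Mg.
So Mg makes up 14.583/244.930 = 0.0595 of the mass, i.e. 5.95%.

5.95 mass %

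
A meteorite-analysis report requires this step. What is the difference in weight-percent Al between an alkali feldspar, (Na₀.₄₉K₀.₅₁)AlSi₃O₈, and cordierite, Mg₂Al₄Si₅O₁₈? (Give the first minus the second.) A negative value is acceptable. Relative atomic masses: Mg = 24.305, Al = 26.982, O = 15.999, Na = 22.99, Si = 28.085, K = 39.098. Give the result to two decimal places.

M((Na₀.₄₉K₀.₅₁)AlSi₃O₈) = 270.434 g/mol, so wt% Al = 26.982/270.434 × 100 = 9.98%.
M(Mg₂Al₄Si₅O₁₈) = 584.945 g/mol, so wt% Al = 107.928/584.945 × 100 = 18.45%.
9.98 − 18.45 = -8.47 pp.

-8.47 percentage points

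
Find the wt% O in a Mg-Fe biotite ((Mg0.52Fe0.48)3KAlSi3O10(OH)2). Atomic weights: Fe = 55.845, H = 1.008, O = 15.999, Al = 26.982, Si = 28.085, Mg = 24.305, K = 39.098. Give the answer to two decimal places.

41.50 wt%

M((Mg0.52Fe0.48)3KAlSi3O10(OH)2) = 462.672 g/mol.
O contributes 12 × 15.999 = 191.988 g per mole.
191.988/462.672 = 0.4150 → 41.50%.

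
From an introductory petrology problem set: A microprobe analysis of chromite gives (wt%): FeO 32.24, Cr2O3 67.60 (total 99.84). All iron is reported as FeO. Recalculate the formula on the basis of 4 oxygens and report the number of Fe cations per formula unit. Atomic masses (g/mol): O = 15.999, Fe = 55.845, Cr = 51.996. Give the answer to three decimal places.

1.007 Fe apfu

FeO: 32.24/71.844 = 0.44875 mol → 0.44875 mol Fe, 0.44875 mol O.
Cr2O3: 67.60/151.989 = 0.44477 mol → 0.88954 mol Cr, 1.33431 mol O.
Total oxygen = 1.78306 mol. Normalization factor = 4/1.78306 = 2.24333.
Fe per 4 O = 0.44875 × 2.24333 = 1.007.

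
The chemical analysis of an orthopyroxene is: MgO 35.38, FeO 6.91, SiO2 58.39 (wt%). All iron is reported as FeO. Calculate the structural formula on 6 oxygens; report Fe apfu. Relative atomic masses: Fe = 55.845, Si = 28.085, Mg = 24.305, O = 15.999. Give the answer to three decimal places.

MgO: 35.38/40.304 = 0.87783 mol → 0.87783 mol Mg, 0.87783 mol O.
FeO: 6.91/71.844 = 0.09618 mol → 0.09618 mol Fe, 0.09618 mol O.
SiO2: 58.39/60.083 = 0.97182 mol → 0.97182 mol Si, 1.94364 mol O.
Total oxygen = 2.91765 mol. Normalization factor = 6/2.91765 = 2.05645.
Fe per 6 O = 0.09618 × 2.05645 = 0.198.

0.198 Fe apfu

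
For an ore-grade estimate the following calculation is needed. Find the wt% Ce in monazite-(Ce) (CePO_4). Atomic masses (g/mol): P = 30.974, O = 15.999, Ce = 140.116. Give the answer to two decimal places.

59.60 weight percent

M(CePO_4) = 235.086 g/mol.
Ce contributes 1 × 140.116 = 140.116 g per mole.
140.116/235.086 = 0.5960 → 59.60%.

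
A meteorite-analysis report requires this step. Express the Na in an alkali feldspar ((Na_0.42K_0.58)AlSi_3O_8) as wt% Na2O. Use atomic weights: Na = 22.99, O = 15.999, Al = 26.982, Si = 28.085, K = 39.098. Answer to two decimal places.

Molar mass of (Na_0.42K_0.58)AlSi_3O_8 = 0.42*22.99 + 0.58*39.098 + 1*26.982 + 3*28.085 + 8*15.999 = 271.562 g/mol.
Each formula unit contains 0.42 Na, equivalent to 0.42/2 = 0.2100 mol Na2O.
M(Na2O) = 2×22.99 + 1×15.999 = 61.979 g/mol.
Mass of Na2O per formula unit = 0.2100 × 61.979 = 13.016 g.
Na2O wt% = 13.016 / 271.562 × 100 = 4.79%.

4.79 wt%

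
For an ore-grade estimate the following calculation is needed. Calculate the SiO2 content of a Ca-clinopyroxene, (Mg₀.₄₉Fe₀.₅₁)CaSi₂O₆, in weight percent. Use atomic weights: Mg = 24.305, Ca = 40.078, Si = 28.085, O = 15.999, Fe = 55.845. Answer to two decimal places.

51.65 wt%

Molar mass of (Mg₀.₄₉Fe₀.₅₁)CaSi₂O₆ = 0.49·24.305 + 0.51·55.845 + 1·40.078 + 2·28.085 + 6·15.999 = 232.632 g/mol.
Each formula unit contains 2 Si, equivalent to 2/1 = 2.0000 mol SiO2.
M(SiO2) = 1×28.085 + 2×15.999 = 60.083 g/mol.
Mass of SiO2 per formula unit = 2.0000 × 60.083 = 120.166 g.
SiO2 wt% = 120.166 / 232.632 × 100 = 51.65%.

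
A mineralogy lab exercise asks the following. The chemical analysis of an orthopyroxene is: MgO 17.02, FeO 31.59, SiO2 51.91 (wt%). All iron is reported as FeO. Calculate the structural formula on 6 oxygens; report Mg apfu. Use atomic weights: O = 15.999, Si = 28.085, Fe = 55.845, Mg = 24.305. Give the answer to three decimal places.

MgO (M=40.304): mol = 0.42229; Mg = 0.42229, O = 0.42229.
FeO (M=71.844): mol = 0.43970; Fe = 0.43970, O = 0.43970.
SiO2 (M=60.083): mol = 0.86397; Si = 0.86397, O = 1.72794.
ΣO = 2.58993; factor = 6/ΣO = 2.31666.
Mg apfu = 0.42229 × 2.31666 = 0.978.

0.978 Mg apfu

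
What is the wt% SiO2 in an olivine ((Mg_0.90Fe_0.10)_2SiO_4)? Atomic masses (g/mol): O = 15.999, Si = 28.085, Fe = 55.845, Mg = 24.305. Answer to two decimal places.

Formula mass = 146.999 g/mol.
1 Si → 1.0000 mol SiO2 per formula unit; M(SiO2) = 60.083, so SiO2 mass = 60.083 g.
60.083/146.999 × 100 = 40.87 wt%.

40.87 wt%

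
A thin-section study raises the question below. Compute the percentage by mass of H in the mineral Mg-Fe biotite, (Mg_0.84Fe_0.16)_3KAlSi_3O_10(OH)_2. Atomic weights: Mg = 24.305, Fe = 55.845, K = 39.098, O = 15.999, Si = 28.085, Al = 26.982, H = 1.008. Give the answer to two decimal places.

0.47 mass %

M((Mg_0.84Fe_0.16)_3KAlSi_3O_10(OH)_2) = 432.393 g/mol.
H contributes 2 × 1.008 = 2.016 g per mole.
2.016/432.393 = 0.0047 → 0.47%.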